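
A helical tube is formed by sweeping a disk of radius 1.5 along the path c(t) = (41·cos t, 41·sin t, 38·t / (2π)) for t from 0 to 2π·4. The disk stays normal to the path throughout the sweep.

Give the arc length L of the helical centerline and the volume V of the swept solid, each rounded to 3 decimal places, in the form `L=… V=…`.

L=1041.593 V=7362.586

2πR = 2π·41 = 257.610598
per-turn = √(257.610598² + 38²) = √(66363.2200 + 1444) = √67807.2200 = 260.398195
L = 4 × 260.398195 = 1041.592780
V = π·1.5² × L = 7.068583 × 1041.592780 = 7362.585510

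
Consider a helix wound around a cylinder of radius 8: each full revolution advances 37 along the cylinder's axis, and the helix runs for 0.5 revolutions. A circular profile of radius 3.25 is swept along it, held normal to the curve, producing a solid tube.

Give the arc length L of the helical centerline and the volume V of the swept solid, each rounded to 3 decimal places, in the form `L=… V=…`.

2πR = 2π·8 = 50.265482
per-turn = √(50.265482² + 37²) = √(2526.6187 + 1369) = √3895.6187 = 62.414892
L = 0.5 × 62.414892 = 31.207446
V = π·3.25² × L = 33.183072 × 31.207446 = 1035.558938

L=31.207 V=1035.559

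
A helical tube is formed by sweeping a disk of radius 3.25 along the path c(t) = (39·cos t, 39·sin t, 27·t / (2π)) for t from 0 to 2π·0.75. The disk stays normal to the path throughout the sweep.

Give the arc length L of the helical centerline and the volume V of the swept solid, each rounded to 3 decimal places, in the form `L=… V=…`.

L=184.895 V=6135.398

2πR = 2π·39 = 245.044227
per-turn = √(245.044227² + 27²) = √(60046.6732 + 729) = √60775.6732 = 246.527226
L = 0.75 × 246.527226 = 184.895420
V = π·3.25² × L = 33.183072 × 184.895420 = 6135.398093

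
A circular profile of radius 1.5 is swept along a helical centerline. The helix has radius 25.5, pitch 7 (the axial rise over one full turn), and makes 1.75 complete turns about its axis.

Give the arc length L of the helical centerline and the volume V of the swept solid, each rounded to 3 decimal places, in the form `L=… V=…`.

L=280.655 V=1983.831

2πR = 2π·25.5 = 160.221225
per-turn = √(160.221225² + 7²) = √(25670.8410 + 49) = √25719.8410 = 160.374066
L = 1.75 × 160.374066 = 280.654616
V = π·1.5² × L = 7.068583 × 280.654616 = 1983.830576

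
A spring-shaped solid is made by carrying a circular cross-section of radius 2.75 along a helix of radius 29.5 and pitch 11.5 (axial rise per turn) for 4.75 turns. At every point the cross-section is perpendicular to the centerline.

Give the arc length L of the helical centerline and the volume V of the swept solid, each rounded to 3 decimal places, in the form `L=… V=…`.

2πR = 2π·29.5 = 185.353967
per-turn = √(185.353967² + 11.5²) = √(34356.0929 + 132.25) = √34488.3429 = 185.710374
L = 4.75 × 185.710374 = 882.124275
V = π·2.75² × L = 23.758294 × 882.124275 = 20957.768269

L=882.124 V=20957.768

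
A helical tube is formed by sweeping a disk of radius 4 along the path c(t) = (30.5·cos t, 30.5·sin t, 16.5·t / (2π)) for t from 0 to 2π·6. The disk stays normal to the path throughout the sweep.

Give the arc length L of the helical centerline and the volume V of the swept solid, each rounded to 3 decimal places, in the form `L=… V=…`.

2πR = 2π·30.5 = 191.637152
per-turn = √(191.637152² + 16.5²) = √(36724.7980 + 272.25) = √36997.0480 = 192.346167
L = 6 × 192.346167 = 1154.077002
V = π·4² × L = 50.265482 × 1154.077002 = 58010.237312

L=1154.077 V=58010.237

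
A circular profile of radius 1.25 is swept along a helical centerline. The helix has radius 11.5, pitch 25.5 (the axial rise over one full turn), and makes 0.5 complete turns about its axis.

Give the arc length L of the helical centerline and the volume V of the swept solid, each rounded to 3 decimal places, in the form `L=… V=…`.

L=38.312 V=188.064

2πR = 2π·11.5 = 72.256631
per-turn = √(72.256631² + 25.5²) = √(5221.0207 + 650.25) = √5871.2707 = 76.624218
L = 0.5 × 76.624218 = 38.312109
V = π·1.25² × L = 4.908739 × 38.312109 = 188.064124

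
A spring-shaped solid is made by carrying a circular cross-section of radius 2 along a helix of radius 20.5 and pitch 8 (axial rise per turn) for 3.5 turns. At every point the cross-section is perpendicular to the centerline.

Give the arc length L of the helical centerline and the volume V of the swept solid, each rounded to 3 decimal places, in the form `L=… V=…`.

L=451.687 V=5676.069

2πR = 2π·20.5 = 128.805299
per-turn = √(128.805299² + 8²) = √(16590.8050 + 64) = √16654.8050 = 129.053497
L = 3.5 × 129.053497 = 451.687238
V = π·2² × L = 12.566371 × 451.687238 = 5676.069238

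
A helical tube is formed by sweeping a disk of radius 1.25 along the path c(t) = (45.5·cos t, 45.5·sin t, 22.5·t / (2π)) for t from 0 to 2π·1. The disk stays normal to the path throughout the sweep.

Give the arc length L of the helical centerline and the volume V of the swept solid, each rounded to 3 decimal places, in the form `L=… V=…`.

L=286.769 V=1407.674

2πR = 2π·45.5 = 285.884931
per-turn = √(285.884931² + 22.5²) = √(81730.1940 + 506.25) = √82236.4440 = 286.768973
L = 1 × 286.768973 = 286.768973
V = π·1.25² × L = 4.908739 × 286.768973 = 1407.673906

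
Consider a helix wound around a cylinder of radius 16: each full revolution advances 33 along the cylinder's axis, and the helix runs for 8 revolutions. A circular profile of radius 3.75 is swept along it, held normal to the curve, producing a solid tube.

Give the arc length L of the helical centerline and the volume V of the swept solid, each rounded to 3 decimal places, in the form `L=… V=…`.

2πR = 2π·16 = 100.530965
per-turn = √(100.530965² + 33²) = √(10106.4749 + 1089) = √11195.4749 = 105.808671
L = 8 × 105.808671 = 846.469370
V = π·3.75² × L = 44.178647 × 846.469370 = 37395.871224

L=846.469 V=37395.871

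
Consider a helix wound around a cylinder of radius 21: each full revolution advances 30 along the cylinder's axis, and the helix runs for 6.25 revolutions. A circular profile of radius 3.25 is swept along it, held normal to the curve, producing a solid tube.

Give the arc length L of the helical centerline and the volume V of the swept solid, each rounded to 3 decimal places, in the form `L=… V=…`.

L=845.715 V=28063.418

2πR = 2π·21 = 131.946891
per-turn = √(131.946891² + 30²) = √(17409.9822 + 900) = √18309.9822 = 135.314383
L = 6.25 × 135.314383 = 845.714892
V = π·3.25² × L = 33.183072 × 845.714892 = 28063.418488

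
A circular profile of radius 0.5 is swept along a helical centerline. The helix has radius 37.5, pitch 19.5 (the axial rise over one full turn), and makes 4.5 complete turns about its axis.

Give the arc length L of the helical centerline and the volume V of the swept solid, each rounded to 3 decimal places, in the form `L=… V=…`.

2πR = 2π·37.5 = 235.619449
per-turn = √(235.619449² + 19.5²) = √(55516.5248 + 380.25) = √55896.7748 = 236.424988
L = 4.5 × 236.424988 = 1063.912444
V = π·0.5² × L = 0.785398 × 1063.912444 = 835.594880

L=1063.912 V=835.595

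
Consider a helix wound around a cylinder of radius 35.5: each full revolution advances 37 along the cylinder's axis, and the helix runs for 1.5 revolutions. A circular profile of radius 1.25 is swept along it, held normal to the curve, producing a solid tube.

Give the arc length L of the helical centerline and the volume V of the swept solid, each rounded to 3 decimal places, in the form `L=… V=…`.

2πR = 2π·35.5 = 223.053078
per-turn = √(223.053078² + 37²) = √(49752.6758 + 1369) = √51121.6758 = 226.101030
L = 1.5 × 226.101030 = 339.151545
V = π·1.25² × L = 4.908739 × 339.151545 = 1664.806254

L=339.152 V=1664.806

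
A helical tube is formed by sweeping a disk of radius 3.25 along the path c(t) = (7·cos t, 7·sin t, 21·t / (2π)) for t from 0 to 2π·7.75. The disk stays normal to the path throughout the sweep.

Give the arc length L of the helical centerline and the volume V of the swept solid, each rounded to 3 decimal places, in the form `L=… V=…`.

2πR = 2π·7 = 43.982297
per-turn = √(43.982297² + 21²) = √(1934.4425 + 441) = √2375.4425 = 48.738511
L = 7.75 × 48.738511 = 377.723461
V = π·3.25² × L = 33.183072 × 377.723461 = 12534.024951

L=377.723 V=12534.025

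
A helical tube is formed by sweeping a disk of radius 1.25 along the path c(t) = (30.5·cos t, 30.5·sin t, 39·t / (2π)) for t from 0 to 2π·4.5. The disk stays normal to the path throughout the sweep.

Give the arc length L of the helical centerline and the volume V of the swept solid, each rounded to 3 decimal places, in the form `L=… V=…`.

L=880.044 V=4319.906

2πR = 2π·30.5 = 191.637152
per-turn = √(191.637152² + 39²) = √(36724.7980 + 1521) = √38245.7980 = 195.565329
L = 4.5 × 195.565329 = 880.043981
V = π·1.25² × L = 4.908739 × 880.043981 = 4319.905791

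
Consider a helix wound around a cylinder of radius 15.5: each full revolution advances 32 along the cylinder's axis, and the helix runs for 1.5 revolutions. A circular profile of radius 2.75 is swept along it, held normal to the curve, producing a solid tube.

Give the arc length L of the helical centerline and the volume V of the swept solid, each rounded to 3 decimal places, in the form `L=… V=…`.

2πR = 2π·15.5 = 97.389372
per-turn = √(97.389372² + 32²) = √(9484.6898 + 1024) = √10508.6898 = 102.511901
L = 1.5 × 102.511901 = 153.767851
V = π·2.75² × L = 23.758294 × 153.767851 = 3653.261889

L=153.768 V=3653.262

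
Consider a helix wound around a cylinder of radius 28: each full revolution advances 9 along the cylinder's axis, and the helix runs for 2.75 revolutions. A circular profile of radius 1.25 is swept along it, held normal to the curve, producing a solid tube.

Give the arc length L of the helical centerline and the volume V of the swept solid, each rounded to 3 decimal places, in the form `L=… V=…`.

2πR = 2π·28 = 175.929189
per-turn = √(175.929189² + 9²) = √(30951.0794 + 81) = √31032.0794 = 176.159244
L = 2.75 × 176.159244 = 484.437922
V = π·1.25² × L = 4.908739 × 484.437922 = 2377.979090

L=484.438 V=2377.979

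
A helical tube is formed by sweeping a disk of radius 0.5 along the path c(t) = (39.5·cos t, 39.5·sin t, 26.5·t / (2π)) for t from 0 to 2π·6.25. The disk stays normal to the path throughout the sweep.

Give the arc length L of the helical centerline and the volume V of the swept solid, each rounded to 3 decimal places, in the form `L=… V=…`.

2πR = 2π·39.5 = 248.185820
per-turn = √(248.185820² + 26.5²) = √(61596.2011 + 702.25) = √62298.4511 = 249.596577
L = 6.25 × 249.596577 = 1559.978604
V = π·0.5² × L = 0.785398 × 1559.978604 = 1225.204330

L=1559.979 V=1225.204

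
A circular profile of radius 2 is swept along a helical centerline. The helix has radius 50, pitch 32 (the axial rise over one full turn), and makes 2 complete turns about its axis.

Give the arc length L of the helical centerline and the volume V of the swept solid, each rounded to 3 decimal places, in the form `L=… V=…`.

L=631.570 V=7936.538

2πR = 2π·50 = 314.159265
per-turn = √(314.159265² + 32²) = √(98696.0440 + 1024) = √99720.0440 = 315.784806
L = 2 × 315.784806 = 631.569613
V = π·2² × L = 12.566371 × 631.569613 = 7936.537826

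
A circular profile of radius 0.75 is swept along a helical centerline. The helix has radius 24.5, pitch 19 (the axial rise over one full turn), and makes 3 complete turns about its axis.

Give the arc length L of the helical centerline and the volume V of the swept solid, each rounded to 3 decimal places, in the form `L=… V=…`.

2πR = 2π·24.5 = 153.938040
per-turn = √(153.938040² + 19²) = √(23696.9202 + 361) = √24057.9202 = 155.106158
L = 3 × 155.106158 = 465.318473
V = π·0.75² × L = 1.767146 × 465.318473 = 822.285617

L=465.318 V=822.286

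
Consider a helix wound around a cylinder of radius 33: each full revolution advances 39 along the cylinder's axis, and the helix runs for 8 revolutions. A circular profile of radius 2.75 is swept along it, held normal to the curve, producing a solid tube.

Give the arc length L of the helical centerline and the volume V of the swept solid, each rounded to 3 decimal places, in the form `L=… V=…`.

2πR = 2π·33 = 207.345115
per-turn = √(207.345115² + 39²) = √(42991.9968 + 1521) = √44512.9968 = 210.981034
L = 8 × 210.981034 = 1687.848273
V = π·2.75² × L = 23.758294 × 1687.848273 = 40100.396249

L=1687.848 V=40100.396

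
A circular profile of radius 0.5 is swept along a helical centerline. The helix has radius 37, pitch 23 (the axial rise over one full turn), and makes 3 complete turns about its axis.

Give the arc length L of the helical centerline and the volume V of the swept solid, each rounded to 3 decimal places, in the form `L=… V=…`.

2πR = 2π·37 = 232.477856
per-turn = √(232.477856² + 23²) = √(54045.9537 + 529) = √54574.9537 = 233.612829
L = 3 × 233.612829 = 700.838486
V = π·0.5² × L = 0.785398 × 700.838486 = 550.437260

L=700.838 V=550.437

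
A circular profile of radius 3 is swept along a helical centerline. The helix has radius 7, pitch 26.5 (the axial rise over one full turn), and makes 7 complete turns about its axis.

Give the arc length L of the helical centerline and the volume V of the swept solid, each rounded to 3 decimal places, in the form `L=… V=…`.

2πR = 2π·7 = 43.982297
per-turn = √(43.982297² + 26.5²) = √(1934.4425 + 702.25) = √2636.6925 = 51.348734
L = 7 × 51.348734 = 359.441137
V = π·3² × L = 28.274334 × 359.441137 = 10162.958707

L=359.441 V=10162.959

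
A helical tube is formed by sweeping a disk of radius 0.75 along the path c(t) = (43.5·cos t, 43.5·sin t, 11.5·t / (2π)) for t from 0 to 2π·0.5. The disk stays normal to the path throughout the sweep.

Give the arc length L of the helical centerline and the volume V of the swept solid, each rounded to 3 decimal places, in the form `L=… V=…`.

L=136.780 V=241.711

2πR = 2π·43.5 = 273.318561
per-turn = √(273.318561² + 11.5²) = √(74703.0357 + 132.25) = √74835.2857 = 273.560388
L = 0.5 × 273.560388 = 136.780194
V = π·0.75² × L = 1.767146 × 136.780194 = 241.710554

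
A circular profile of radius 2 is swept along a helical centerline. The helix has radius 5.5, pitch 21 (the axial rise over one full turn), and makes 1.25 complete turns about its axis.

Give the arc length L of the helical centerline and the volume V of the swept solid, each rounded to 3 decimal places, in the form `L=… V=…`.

L=50.547 V=635.197

2πR = 2π·5.5 = 34.557519
per-turn = √(34.557519² + 21²) = √(1194.2221 + 441) = √1635.2221 = 40.437880
L = 1.25 × 40.437880 = 50.547350
V = π·2² × L = 12.566371 × 50.547350 = 635.196732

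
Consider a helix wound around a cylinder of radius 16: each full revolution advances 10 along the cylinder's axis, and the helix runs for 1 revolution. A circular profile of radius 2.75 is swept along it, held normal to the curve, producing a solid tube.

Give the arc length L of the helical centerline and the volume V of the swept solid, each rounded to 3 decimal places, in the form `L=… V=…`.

L=101.027 V=2400.232

2πR = 2π·16 = 100.530965
per-turn = √(100.530965² + 10²) = √(10106.4749 + 100) = √10206.4749 = 101.027100
L = 1 × 101.027100 = 101.027100
V = π·2.75² × L = 23.758294 × 101.027100 = 2400.231585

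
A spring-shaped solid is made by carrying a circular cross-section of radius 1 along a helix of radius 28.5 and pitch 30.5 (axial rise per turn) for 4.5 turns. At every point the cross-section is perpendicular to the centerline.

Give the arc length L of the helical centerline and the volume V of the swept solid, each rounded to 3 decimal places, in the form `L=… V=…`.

L=817.423 V=2568.011

2πR = 2π·28.5 = 179.070781
per-turn = √(179.070781² + 30.5²) = √(32066.3447 + 930.25) = √32996.5947 = 181.649648
L = 4.5 × 181.649648 = 817.423417
V = π·1² × L = 3.141593 × 817.423417 = 2568.011402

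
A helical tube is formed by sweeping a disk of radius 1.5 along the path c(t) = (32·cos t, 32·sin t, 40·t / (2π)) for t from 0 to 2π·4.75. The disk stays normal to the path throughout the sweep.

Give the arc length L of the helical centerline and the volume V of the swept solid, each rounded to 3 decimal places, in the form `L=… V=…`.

2πR = 2π·32 = 201.061930
per-turn = √(201.061930² + 40²) = √(40425.8996 + 1600) = √42025.8996 = 205.002194
L = 4.75 × 205.002194 = 973.760422
V = π·1.5² × L = 7.068583 × 973.760422 = 6883.106826

L=973.760 V=6883.107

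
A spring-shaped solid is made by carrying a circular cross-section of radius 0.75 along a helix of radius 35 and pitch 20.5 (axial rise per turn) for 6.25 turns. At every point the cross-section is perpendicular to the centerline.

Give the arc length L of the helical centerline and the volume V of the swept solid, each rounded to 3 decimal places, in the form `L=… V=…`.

L=1380.406 V=2439.378

2πR = 2π·35 = 219.911486
per-turn = √(219.911486² + 20.5²) = √(48361.0616 + 420.25) = √48781.3116 = 220.864917
L = 6.25 × 220.864917 = 1380.405731
V = π·0.75² × L = 1.767146 × 1380.405731 = 2439.378284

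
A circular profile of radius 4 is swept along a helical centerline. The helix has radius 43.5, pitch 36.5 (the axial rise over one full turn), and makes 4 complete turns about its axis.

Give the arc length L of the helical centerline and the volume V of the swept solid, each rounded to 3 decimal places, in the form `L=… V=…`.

L=1102.980 V=55441.815

2πR = 2π·43.5 = 273.318561
per-turn = √(273.318561² + 36.5²) = √(74703.0357 + 1332.25) = √76035.2857 = 275.744965
L = 4 × 275.744965 = 1102.979860
V = π·4² × L = 50.265482 × 1102.979860 = 55441.814800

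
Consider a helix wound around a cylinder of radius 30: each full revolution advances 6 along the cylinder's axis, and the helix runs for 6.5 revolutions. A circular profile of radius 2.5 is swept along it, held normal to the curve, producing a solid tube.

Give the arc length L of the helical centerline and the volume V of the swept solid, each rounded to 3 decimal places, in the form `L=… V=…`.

2πR = 2π·30 = 188.495559
per-turn = √(188.495559² + 6²) = √(35530.5758 + 36) = √35566.5758 = 188.591028
L = 6.5 × 188.591028 = 1225.841682
V = π·2.5² × L = 19.634954 × 1225.841682 = 24069.345142

L=1225.842 V=24069.345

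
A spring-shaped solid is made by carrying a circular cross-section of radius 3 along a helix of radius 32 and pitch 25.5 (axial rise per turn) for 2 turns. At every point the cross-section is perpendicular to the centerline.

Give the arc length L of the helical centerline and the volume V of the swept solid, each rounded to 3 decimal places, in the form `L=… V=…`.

L=405.345 V=11460.861

2πR = 2π·32 = 201.061930
per-turn = √(201.061930² + 25.5²) = √(40425.8996 + 650.25) = √41076.1496 = 202.672518
L = 2 × 202.672518 = 405.345036
V = π·3² × L = 28.274334 × 405.345036 = 11460.860896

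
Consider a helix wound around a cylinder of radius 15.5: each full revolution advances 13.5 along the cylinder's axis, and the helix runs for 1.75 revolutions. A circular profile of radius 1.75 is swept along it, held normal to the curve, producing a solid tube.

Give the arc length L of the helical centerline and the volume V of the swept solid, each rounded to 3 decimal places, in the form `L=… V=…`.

2πR = 2π·15.5 = 97.389372
per-turn = √(97.389372² + 13.5²) = √(9484.6898 + 182.25) = √9666.9398 = 98.320597
L = 1.75 × 98.320597 = 172.061045
V = π·1.75² × L = 9.621128 × 172.061045 = 1655.421253

L=172.061 V=1655.421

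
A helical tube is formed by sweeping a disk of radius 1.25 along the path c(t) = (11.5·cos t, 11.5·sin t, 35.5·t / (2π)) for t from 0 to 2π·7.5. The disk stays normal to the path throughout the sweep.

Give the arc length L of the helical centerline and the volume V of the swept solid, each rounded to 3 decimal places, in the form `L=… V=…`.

L=603.798 V=2963.884

2πR = 2π·11.5 = 72.256631
per-turn = √(72.256631² + 35.5²) = √(5221.0207 + 1260.25) = √6481.2707 = 80.506340
L = 7.5 × 80.506340 = 603.797548
V = π·1.25² × L = 4.908739 × 603.797548 = 2963.884281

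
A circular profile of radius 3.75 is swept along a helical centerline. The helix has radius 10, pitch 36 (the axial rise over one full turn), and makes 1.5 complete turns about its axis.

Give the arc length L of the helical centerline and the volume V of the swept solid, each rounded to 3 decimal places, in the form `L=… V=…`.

L=108.622 V=4798.754

2πR = 2π·10 = 62.831853
per-turn = √(62.831853² + 36²) = √(3947.8418 + 1296) = √5243.8418 = 72.414375
L = 1.5 × 72.414375 = 108.621563
V = π·3.75² × L = 44.178647 × 108.621563 = 4798.753657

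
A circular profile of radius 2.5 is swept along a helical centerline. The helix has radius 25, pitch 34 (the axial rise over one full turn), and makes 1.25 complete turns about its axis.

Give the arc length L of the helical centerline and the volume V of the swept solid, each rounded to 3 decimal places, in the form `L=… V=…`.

2πR = 2π·25 = 157.079633
per-turn = √(157.079633² + 34²) = √(24674.0110 + 1156) = √25830.0110 = 160.717177
L = 1.25 × 160.717177 = 200.896471
V = π·2.5² × L = 19.634954 × 200.896471 = 3944.592990

L=200.896 V=3944.593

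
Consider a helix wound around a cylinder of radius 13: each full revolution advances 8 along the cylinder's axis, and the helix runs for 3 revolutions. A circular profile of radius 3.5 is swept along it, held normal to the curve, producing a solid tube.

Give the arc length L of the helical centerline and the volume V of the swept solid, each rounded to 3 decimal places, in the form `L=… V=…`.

L=246.217 V=9475.530

2πR = 2π·13 = 81.681409
per-turn = √(81.681409² + 8²) = √(6671.8526 + 64) = √6735.8526 = 82.072240
L = 3 × 82.072240 = 246.216720
V = π·3.5² × L = 38.484510 × 246.216720 = 9475.529822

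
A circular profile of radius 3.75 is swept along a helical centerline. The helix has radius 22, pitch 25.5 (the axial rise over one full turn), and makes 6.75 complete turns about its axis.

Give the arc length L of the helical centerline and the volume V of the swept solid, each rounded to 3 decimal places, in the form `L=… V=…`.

L=948.797 V=41916.549

2πR = 2π·22 = 138.230077
per-turn = √(138.230077² + 25.5²) = √(19107.5541 + 650.25) = √19757.8041 = 140.562456
L = 6.75 × 140.562456 = 948.796580
V = π·3.75² × L = 44.178647 × 948.796580 = 41916.548890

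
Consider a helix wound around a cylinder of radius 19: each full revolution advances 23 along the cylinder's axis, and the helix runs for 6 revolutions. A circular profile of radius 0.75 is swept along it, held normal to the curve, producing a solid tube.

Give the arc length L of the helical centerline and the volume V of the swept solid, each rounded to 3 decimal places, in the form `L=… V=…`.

2πR = 2π·19 = 119.380521
per-turn = √(119.380521² + 23²) = √(14251.7088 + 529) = √14780.7088 = 121.575938
L = 6 × 121.575938 = 729.455629
V = π·0.75² × L = 1.767146 × 729.455629 = 1289.054501

L=729.456 V=1289.055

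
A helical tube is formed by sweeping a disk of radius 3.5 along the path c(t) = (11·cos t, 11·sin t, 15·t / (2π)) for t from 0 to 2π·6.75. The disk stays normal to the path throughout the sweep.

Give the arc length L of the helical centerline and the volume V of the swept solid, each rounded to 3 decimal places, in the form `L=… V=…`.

L=477.387 V=18372.013

2πR = 2π·11 = 69.115038
per-turn = √(69.115038² + 15²) = √(4776.8885 + 225) = √5001.8885 = 70.724031
L = 6.75 × 70.724031 = 477.387208
V = π·3.5² × L = 38.484510 × 477.387208 = 18372.012775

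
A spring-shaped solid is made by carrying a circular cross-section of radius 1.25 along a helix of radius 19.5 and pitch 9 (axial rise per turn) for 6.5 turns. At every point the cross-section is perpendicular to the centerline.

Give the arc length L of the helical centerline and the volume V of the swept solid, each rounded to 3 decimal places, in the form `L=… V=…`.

L=798.539 V=3919.821

2πR = 2π·19.5 = 122.522113
per-turn = √(122.522113² + 9²) = √(15011.6683 + 81) = √15092.6683 = 122.852221
L = 6.5 × 122.852221 = 798.539439
V = π·1.25² × L = 4.908739 × 798.539439 = 3919.821304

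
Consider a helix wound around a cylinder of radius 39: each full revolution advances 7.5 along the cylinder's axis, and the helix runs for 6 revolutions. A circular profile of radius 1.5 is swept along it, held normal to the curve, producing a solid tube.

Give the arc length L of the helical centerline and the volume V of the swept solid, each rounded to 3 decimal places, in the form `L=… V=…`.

L=1470.954 V=10397.560

2πR = 2π·39 = 245.044227
per-turn = √(245.044227² + 7.5²) = √(60046.6732 + 56.25) = √60102.9232 = 245.158975
L = 6 × 245.158975 = 1470.953852
V = π·1.5² × L = 7.068583 × 1470.953852 = 10397.560083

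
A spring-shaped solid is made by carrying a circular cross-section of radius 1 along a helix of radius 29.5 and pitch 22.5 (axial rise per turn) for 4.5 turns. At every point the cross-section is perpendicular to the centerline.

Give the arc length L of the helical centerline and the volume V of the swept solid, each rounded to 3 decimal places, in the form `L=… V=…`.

2πR = 2π·29.5 = 185.353967
per-turn = √(185.353967² + 22.5²) = √(34356.0929 + 506.25) = √34862.3429 = 186.714603
L = 4.5 × 186.714603 = 840.215713
V = π·1² × L = 3.141593 × 840.215713 = 2639.615511

L=840.216 V=2639.616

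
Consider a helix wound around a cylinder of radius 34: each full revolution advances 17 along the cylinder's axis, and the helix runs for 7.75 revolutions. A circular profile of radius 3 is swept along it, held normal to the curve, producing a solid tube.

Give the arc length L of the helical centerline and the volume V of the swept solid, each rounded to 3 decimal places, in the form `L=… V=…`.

L=1660.853 V=46959.519

2πR = 2π·34 = 213.628300
per-turn = √(213.628300² + 17²) = √(45637.0508 + 289) = √45926.0508 = 214.303641
L = 7.75 × 214.303641 = 1660.853221
V = π·3² × L = 28.274334 × 1660.853221 = 46959.518513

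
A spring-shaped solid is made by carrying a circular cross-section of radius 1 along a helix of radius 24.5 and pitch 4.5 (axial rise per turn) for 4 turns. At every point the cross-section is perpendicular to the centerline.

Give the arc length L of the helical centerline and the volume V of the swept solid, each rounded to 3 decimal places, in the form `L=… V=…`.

L=616.015 V=1935.269

2πR = 2π·24.5 = 153.938040
per-turn = √(153.938040² + 4.5²) = √(23696.9202 + 20.25) = √23717.1702 = 154.003799
L = 4 × 154.003799 = 616.015197
V = π·1² × L = 3.141593 × 616.015197 = 1935.268817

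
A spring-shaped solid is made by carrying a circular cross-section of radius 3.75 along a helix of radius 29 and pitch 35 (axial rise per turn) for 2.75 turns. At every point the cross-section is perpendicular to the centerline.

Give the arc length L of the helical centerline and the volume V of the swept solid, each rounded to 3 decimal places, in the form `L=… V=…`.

2πR = 2π·29 = 182.212374
per-turn = √(182.212374² + 35²) = √(33201.3492 + 1225) = √34426.3492 = 185.543389
L = 2.75 × 185.543389 = 510.244320
V = π·3.75² × L = 44.178647 × 510.244320 = 22541.903530

L=510.244 V=22541.904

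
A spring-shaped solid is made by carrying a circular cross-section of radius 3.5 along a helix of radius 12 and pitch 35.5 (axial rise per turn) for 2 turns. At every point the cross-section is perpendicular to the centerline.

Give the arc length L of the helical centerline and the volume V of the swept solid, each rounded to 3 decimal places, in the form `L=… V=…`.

2πR = 2π·12 = 75.398224
per-turn = √(75.398224² + 35.5²) = √(5684.8921 + 1260.25) = √6945.1421 = 83.337519
L = 2 × 83.337519 = 166.675039
V = π·3.5² × L = 38.484510 × 166.675039 = 6414.407196

L=166.675 V=6414.407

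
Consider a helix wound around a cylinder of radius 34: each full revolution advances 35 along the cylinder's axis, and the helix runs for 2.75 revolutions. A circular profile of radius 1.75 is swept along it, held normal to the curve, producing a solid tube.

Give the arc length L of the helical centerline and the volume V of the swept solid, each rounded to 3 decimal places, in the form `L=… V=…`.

2πR = 2π·34 = 213.628300
per-turn = √(213.628300² + 35²) = √(45637.0508 + 1225) = √46862.0508 = 216.476444
L = 2.75 × 216.476444 = 595.310221
V = π·1.75² × L = 9.621128 × 595.310221 = 5727.555536

L=595.310 V=5727.556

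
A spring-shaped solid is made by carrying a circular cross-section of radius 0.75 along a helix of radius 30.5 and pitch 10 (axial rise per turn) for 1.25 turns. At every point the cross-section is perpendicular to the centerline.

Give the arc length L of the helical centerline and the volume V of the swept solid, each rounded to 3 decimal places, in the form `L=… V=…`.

L=239.872 V=423.889

2πR = 2π·30.5 = 191.637152
per-turn = √(191.637152² + 10²) = √(36724.7980 + 100) = √36824.7980 = 191.897884
L = 1.25 × 191.897884 = 239.872355
V = π·0.75² × L = 1.767146 × 239.872355 = 423.889441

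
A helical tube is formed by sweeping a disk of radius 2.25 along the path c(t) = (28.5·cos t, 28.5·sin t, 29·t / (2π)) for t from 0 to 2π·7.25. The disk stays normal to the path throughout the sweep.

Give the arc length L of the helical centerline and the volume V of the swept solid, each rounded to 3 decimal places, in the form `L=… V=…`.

2πR = 2π·28.5 = 179.070781
per-turn = √(179.070781² + 29²) = √(32066.3447 + 841) = √32907.3447 = 181.403817
L = 7.25 × 181.403817 = 1315.177671
V = π·2.25² × L = 15.904313 × 1315.177671 = 20916.997075

L=1315.178 V=20916.997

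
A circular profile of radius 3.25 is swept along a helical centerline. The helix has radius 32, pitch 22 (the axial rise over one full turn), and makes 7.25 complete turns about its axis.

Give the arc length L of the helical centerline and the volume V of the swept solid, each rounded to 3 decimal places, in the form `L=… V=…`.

2πR = 2π·32 = 201.061930
per-turn = √(201.061930² + 22²) = √(40425.8996 + 484) = √40909.8996 = 202.261958
L = 7.25 × 202.261958 = 1466.399195
V = π·3.25² × L = 33.183072 × 1466.399195 = 48659.630661

L=1466.399 V=48659.631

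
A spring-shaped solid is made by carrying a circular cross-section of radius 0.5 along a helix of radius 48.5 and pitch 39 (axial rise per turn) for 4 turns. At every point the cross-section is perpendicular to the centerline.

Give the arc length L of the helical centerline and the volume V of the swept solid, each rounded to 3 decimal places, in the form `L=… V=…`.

L=1228.880 V=965.160

2πR = 2π·48.5 = 304.734487
per-turn = √(304.734487² + 39²) = √(92863.1078 + 1521) = √94384.1078 = 307.219966
L = 4 × 307.219966 = 1228.879866
V = π·0.5² × L = 0.785398 × 1228.879866 = 965.159990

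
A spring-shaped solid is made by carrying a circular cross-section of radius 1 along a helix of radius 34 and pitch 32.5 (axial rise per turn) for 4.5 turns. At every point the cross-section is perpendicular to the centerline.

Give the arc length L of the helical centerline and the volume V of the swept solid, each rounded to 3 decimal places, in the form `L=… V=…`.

L=972.388 V=3054.848

2πR = 2π·34 = 213.628300
per-turn = √(213.628300² + 32.5²) = √(45637.0508 + 1056.25) = √46693.3008 = 216.086327
L = 4.5 × 216.086327 = 972.388472
V = π·1² × L = 3.141593 × 972.388472 = 3054.848480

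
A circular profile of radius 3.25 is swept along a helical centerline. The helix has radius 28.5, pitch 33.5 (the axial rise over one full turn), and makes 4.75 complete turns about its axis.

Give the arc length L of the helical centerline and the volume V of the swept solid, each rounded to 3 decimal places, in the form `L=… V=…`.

L=865.343 V=28714.723

2πR = 2π·28.5 = 179.070781
per-turn = √(179.070781² + 33.5²) = √(32066.3447 + 1122.25) = √33188.5947 = 182.177372
L = 4.75 × 182.177372 = 865.342515
V = π·3.25² × L = 33.183072 × 865.342515 = 28714.723322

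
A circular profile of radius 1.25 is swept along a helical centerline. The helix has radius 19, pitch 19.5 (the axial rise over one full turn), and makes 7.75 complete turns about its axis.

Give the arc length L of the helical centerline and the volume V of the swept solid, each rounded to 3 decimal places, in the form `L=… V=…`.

2πR = 2π·19 = 119.380521
per-turn = √(119.380521² + 19.5²) = √(14251.7088 + 380.25) = √14631.9588 = 120.962634
L = 7.75 × 120.962634 = 937.460411
V = π·1.25² × L = 4.908739 × 937.460411 = 4601.748033

L=937.460 V=4601.748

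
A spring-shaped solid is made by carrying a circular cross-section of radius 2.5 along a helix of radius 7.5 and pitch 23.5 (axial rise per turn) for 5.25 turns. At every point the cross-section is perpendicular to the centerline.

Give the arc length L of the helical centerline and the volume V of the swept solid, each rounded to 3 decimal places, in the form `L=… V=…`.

L=276.457 V=5428.216

2πR = 2π·7.5 = 47.123890
per-turn = √(47.123890² + 23.5²) = √(2220.6610 + 552.25) = √2772.9110 = 52.658437
L = 5.25 × 52.658437 = 276.456794
V = π·2.5² × L = 19.634954 × 276.456794 = 5428.216464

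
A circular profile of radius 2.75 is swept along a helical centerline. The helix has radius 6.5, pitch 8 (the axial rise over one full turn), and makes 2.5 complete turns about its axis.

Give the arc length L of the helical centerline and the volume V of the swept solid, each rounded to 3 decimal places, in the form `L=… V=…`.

2πR = 2π·6.5 = 40.840704
per-turn = √(40.840704² + 8²) = √(1667.9631 + 64) = √1731.9631 = 41.616861
L = 2.5 × 41.616861 = 104.042153
V = π·2.75² × L = 23.758294 × 104.042153 = 2471.864111

L=104.042 V=2471.864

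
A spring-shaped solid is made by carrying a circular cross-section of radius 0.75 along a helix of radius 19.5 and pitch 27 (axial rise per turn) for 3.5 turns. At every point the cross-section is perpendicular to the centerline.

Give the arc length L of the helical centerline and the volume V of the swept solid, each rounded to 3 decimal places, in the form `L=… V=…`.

2πR = 2π·19.5 = 122.522113
per-turn = √(122.522113² + 27²) = √(15011.6683 + 729) = √15740.6683 = 125.461820
L = 3.5 × 125.461820 = 439.116370
V = π·0.75² × L = 1.767146 × 439.116370 = 775.982679

L=439.116 V=775.983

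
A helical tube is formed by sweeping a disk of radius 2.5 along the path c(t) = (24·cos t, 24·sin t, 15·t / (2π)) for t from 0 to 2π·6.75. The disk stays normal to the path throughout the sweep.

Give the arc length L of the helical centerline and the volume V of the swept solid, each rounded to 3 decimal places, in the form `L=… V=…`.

2πR = 2π·24 = 150.796447
per-turn = √(150.796447² + 15²) = √(22739.5685 + 225) = √22964.5685 = 151.540650
L = 6.75 × 151.540650 = 1022.899386
V = π·2.5² × L = 19.634954 × 1022.899386 = 20084.582480

L=1022.899 V=20084.582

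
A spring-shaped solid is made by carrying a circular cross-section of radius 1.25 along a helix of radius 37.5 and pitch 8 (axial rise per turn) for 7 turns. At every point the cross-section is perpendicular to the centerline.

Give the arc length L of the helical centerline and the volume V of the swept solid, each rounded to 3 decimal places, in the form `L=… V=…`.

2πR = 2π·37.5 = 235.619449
per-turn = √(235.619449² + 8²) = √(55516.5248 + 64) = √55580.5248 = 235.755222
L = 7 × 235.755222 = 1650.286555
V = π·1.25² × L = 4.908739 × 1650.286555 = 8100.825183

L=1650.287 V=8100.825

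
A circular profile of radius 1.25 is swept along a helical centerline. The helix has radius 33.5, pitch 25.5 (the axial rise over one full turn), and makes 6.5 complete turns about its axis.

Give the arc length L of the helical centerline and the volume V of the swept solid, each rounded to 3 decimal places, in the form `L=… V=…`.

L=1378.167 V=6765.062

2πR = 2π·33.5 = 210.486708
per-turn = √(210.486708² + 25.5²) = √(44304.6542 + 650.25) = √44954.9042 = 212.025716
L = 6.5 × 212.025716 = 1378.167153
V = π·1.25² × L = 4.908739 × 1378.167153 = 6765.062191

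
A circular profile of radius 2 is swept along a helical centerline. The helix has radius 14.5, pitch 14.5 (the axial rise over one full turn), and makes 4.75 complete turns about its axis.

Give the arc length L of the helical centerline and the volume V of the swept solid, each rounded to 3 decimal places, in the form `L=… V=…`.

L=438.201 V=5506.596

2πR = 2π·14.5 = 91.106187
per-turn = √(91.106187² + 14.5²) = √(8300.3373 + 210.25) = √8510.5873 = 92.252844
L = 4.75 × 92.252844 = 438.201011
V = π·2² × L = 12.566371 × 438.201011 = 5506.596307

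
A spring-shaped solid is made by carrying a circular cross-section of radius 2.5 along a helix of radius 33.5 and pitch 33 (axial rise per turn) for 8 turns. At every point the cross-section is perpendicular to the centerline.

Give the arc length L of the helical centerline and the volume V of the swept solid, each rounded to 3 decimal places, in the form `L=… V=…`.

L=1704.463 V=33467.051

2πR = 2π·33.5 = 210.486708
per-turn = √(210.486708² + 33²) = √(44304.6542 + 1089) = √45393.6542 = 213.057866
L = 8 × 213.057866 = 1704.462926
V = π·2.5² × L = 19.634954 × 1704.462926 = 33467.051291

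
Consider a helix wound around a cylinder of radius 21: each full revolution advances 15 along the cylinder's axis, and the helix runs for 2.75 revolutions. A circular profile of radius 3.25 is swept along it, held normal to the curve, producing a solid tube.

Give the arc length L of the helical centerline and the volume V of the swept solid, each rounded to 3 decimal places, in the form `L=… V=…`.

L=365.191 V=12118.163

2πR = 2π·21 = 131.946891
per-turn = √(131.946891² + 15²) = √(17409.9822 + 225) = √17634.9822 = 132.796770
L = 2.75 × 132.796770 = 365.191118
V = π·3.25² × L = 33.183072 × 365.191118 = 12118.163307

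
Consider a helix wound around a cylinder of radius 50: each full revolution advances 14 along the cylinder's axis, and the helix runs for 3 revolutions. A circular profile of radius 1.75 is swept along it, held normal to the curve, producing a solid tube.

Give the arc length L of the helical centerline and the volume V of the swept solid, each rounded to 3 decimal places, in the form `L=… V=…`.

L=943.413 V=9076.698

2πR = 2π·50 = 314.159265
per-turn = √(314.159265² + 14²) = √(98696.0440 + 196) = √98892.0440 = 314.471054
L = 3 × 314.471054 = 943.413163
V = π·1.75² × L = 9.621128 × 943.413163 = 9076.698328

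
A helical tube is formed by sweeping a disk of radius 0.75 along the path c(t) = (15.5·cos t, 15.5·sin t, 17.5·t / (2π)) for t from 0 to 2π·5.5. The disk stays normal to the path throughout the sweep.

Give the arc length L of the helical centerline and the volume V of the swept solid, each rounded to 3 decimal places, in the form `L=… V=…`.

L=544.220 V=961.717

2πR = 2π·15.5 = 97.389372
per-turn = √(97.389372² + 17.5²) = √(9484.6898 + 306.25) = √9790.9398 = 98.949178
L = 5.5 × 98.949178 = 544.220479
V = π·0.75² × L = 1.767146 × 544.220479 = 961.716971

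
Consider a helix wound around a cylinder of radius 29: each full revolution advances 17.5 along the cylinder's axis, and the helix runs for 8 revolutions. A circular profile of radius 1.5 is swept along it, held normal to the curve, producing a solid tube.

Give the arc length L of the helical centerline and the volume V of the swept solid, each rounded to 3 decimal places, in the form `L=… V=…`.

2πR = 2π·29 = 182.212374
per-turn = √(182.212374² + 17.5²) = √(33201.3492 + 306.25) = √33507.5992 = 183.050810
L = 8 × 183.050810 = 1464.406484
V = π·1.5² × L = 7.068583 × 1464.406484 = 10351.279464

L=1464.406 V=10351.279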